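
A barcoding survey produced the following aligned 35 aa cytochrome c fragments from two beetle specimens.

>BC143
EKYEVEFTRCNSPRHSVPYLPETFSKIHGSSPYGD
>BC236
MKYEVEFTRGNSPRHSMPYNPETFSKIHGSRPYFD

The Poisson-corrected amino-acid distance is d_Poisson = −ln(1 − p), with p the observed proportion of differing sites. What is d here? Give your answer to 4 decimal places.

0.1881

Mismatches occur at site 1 (E/M), site 10 (C/G), site 17 (V/M), site 20 (L/N), site 31 (S/R), site 34 (G/F).
p = 6/35 = 0.171429.
d = −ln(1 − 0.171429) = −ln(0.828571) = 0.1881.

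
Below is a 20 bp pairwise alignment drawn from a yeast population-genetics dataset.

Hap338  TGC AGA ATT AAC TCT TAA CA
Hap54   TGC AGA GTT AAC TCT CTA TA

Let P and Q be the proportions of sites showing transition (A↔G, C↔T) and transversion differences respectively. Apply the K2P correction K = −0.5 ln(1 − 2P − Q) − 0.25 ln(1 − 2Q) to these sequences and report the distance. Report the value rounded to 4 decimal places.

Mismatches occur at site 7 (A↔G, transition), site 16 (T↔C, transition), site 17 (A↔T, transversion), site 19 (C↔T, transition).
Of the 4 differences, 3 transitions and 1 transversion over 20 sites: P = 3/20 = 0.150000, Q = 1/20 = 0.050000.
d = −0.5·ln(0.650000) − 0.25·ln(0.900000) = −0.5·(-0.430783) − 0.25·(-0.105361) = 0.2417.

0.2417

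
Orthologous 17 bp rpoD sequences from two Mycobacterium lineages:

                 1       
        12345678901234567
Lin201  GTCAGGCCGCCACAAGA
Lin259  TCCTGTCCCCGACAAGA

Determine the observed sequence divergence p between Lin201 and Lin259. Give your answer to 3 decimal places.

0.353

Mismatches occur at site 1 (G↔T), site 2 (T↔C), site 4 (A↔T), site 6 (G↔T), site 9 (G↔C), site 11 (C↔G).
There are 6 differences over 17 sites, so p = 6/17 = 0.353.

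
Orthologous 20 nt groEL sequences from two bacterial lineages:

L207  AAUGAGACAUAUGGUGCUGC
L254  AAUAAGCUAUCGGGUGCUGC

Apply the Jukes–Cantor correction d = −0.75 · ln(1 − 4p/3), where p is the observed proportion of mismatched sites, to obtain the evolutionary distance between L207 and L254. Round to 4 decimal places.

Mismatches occur at site 4 (G/A), site 7 (A/C), site 8 (C/U), site 11 (A/C), site 12 (U/G).
p = 5/20 = 0.250000.
d = −0.75 · ln(1 − (4/3)·0.250000) = −0.75 · ln(0.666667) = −0.75 · (-0.405465) = 0.3041.

0.3041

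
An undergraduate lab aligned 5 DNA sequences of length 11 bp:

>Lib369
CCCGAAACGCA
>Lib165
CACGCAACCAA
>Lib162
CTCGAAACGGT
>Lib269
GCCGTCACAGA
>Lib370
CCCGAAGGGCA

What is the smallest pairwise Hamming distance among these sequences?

2

Pairwise Hamming distances:
  Lib369 vs Lib165: 4
  Lib369 vs Lib162: 3
  Lib369 vs Lib269: 5
  Lib369 vs Lib370: 2
  Lib165 vs Lib162: 5
  Lib165 vs Lib269: 6
  Lib165 vs Lib370: 6
  Lib162 vs Lib269: 6
  Lib162 vs Lib370: 5
  Lib269 vs Lib370: 7
The smallest is 2, between Lib369 and Lib370.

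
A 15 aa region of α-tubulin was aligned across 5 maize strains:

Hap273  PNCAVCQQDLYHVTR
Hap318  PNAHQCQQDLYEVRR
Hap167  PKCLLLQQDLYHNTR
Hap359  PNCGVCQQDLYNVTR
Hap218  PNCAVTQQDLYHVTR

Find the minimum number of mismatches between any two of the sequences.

Pairwise Hamming distances:
  Hap273 vs Hap318: 5
  Hap273 vs Hap167: 5
  Hap273 vs Hap359: 2
  Hap273 vs Hap218: 1
  Hap318 vs Hap167: 8
  Hap318 vs Hap359: 5
  Hap318 vs Hap218: 6
  Hap167 vs Hap359: 6
  Hap167 vs Hap218: 5
  Hap359 vs Hap218: 3
The smallest is 1, between Hap273 and Hap218.

1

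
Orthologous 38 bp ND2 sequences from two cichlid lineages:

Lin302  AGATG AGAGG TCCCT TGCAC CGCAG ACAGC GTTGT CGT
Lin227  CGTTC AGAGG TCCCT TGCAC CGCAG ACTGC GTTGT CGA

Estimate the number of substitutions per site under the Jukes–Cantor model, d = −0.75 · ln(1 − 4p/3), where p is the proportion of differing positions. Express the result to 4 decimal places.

0.1447

The sequences differ at positions 1 (A/C), 3 (A/T), 5 (G/C), 28 (A/T), 38 (T/A).
p = 5/38 = 0.131579.
d = −0.75 · ln(1 − (4/3)·0.131579) = −0.75 · ln(0.824561) = −0.75 · (-0.192904) = 0.1447.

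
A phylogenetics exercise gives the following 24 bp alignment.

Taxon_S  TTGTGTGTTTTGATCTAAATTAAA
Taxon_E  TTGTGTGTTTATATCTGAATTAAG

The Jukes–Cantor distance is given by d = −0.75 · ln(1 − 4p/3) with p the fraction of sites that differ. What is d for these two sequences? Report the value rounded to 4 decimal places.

0.1885

Differing sites — 11:T/A; 12:G/T; 17:A/G; 24:A/G.
p = 4/24 = 0.166667.
d = −0.75 · ln(1 − (4/3)·0.166667) = −0.75 · ln(0.777777) = −0.75 · (-0.251315) = 0.1885.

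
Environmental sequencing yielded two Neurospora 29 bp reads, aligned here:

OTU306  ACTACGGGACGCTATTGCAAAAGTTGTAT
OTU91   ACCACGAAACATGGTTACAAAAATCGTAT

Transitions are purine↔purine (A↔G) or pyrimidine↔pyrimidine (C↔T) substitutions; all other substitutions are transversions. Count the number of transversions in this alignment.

Mismatches occur at site 3 (T/C, transition), site 7 (G/A, transition), site 8 (G/A, transition), site 11 (G/A, transition), site 12 (C/T, transition), site 13 (T/G, transversion), site 14 (A/G, transition), site 17 (G/A, transition), site 23 (G/A, transition), site 25 (T/C, transition).
Of the 10 differences, 9 transitions and 1 transversion, so the answer is 1.

1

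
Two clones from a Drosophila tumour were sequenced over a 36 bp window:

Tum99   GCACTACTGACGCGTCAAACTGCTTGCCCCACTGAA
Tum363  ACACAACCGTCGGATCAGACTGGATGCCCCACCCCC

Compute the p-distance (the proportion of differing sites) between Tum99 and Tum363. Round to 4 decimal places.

0.3611

Differing sites — 1:G/A; 5:T/A; 8:T/C; 10:A/T; 13:C/G; 14:G/A; 18:A/G; 23:C/G; 24:T/A; 33:T/C; 34:G/C; 35:A/C; 36:A/C.
There are 13 differences over 36 sites, so p = 13/36 = 0.3611.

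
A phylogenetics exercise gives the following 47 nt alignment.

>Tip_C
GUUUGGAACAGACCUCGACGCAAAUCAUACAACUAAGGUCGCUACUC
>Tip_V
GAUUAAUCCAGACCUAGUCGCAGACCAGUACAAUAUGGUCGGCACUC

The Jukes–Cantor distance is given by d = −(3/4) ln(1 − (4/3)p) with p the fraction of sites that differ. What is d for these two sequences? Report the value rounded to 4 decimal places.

0.4937

Differing sites — 2:U/A; 5:G/A; 6:G/A; 7:A/U; 8:A/C; 16:C/A; 18:A/U; 23:A/G; 25:U/C; 28:U/G; 29:A/U; 30:C/A; 31:A/C; 33:C/A; 36:A/U; 42:C/G; 43:U/C.
p = 17/47 = 0.361702.
d = −0.75 · ln(1 − (4/3)·0.361702) = −0.75 · ln(0.517731) = −0.75 · (-0.658299) = 0.4937.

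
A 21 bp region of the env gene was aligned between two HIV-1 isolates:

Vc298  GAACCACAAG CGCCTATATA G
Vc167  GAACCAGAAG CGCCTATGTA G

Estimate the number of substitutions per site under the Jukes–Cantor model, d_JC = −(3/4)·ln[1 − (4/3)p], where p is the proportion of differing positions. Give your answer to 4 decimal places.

0.1019

The sequences differ at positions 7 (C/G), 18 (A/G).
p = 2/21 = 0.095238.
d = −0.75 · ln(1 − (4/3)·0.095238) = −0.75 · ln(0.873016) = −0.75 · (-0.135801) = 0.1019.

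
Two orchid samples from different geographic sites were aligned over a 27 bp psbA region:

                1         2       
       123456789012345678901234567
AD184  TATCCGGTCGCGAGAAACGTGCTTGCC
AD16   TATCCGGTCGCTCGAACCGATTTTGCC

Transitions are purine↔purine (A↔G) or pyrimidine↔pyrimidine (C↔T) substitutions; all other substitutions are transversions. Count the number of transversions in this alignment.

5

Differing sites — 12:G/T (Tv); 13:A/C (Tv); 17:A/C (Tv); 20:T/A (Tv); 21:G/T (Tv); 22:C/T (Ti).
Of the 6 differences, 1 transition and 5 transversions, so the answer is 5.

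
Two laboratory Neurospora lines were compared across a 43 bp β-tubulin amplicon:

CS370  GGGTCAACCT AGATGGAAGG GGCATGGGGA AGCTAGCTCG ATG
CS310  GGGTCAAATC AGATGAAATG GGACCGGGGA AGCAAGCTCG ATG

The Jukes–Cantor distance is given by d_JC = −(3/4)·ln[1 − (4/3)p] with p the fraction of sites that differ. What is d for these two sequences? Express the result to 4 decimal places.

The sequences differ at positions 8 (C/A), 9 (C/T), 10 (T/C), 16 (G/A), 19 (G/T), 23 (C/A), 24 (A/C), 25 (T/C), 34 (T/A).
p = 9/43 = 0.209302.
d = −0.75 · ln(1 − (4/3)·0.209302) = −0.75 · ln(0.720931) = −0.75 · (-0.327212) = 0.2454.

0.2454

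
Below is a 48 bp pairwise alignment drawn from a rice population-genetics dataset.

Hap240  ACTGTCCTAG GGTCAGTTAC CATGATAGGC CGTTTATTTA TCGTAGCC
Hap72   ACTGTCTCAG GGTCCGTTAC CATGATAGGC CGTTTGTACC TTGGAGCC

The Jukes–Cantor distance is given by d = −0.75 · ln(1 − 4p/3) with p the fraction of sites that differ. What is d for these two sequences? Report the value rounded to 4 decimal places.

Mismatches occur at site 7 (C/T), site 8 (T/C), site 15 (A/C), site 36 (A/G), site 38 (T/A), site 39 (T/C), site 40 (A/C), site 42 (C/T), site 44 (T/G).
p = 9/48 = 0.187500.
d = −0.75 · ln(1 − (4/3)·0.187500) = −0.75 · ln(0.750000) = −0.75 · (-0.287682) = 0.2158.

0.2158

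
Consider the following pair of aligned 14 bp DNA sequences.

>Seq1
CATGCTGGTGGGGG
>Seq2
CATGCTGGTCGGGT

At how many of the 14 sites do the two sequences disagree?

Differing sites — 10:G/C; 14:G/T.
That gives 2 mismatches out of 14 aligned sites, so the Hamming distance is 2.

2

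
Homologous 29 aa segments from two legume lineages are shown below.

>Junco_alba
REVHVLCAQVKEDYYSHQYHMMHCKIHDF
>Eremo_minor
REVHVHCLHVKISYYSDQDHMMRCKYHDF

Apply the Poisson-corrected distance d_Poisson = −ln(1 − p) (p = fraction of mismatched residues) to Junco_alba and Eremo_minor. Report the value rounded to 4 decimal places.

Differing sites — 6:L/H; 8:A/L; 9:Q/H; 12:E/I; 13:D/S; 17:H/D; 19:Y/D; 23:H/R; 26:I/Y.
p = 9/29 = 0.310345.
d = −ln(1 − 0.310345) = −ln(0.689655) = 0.3716.

0.3716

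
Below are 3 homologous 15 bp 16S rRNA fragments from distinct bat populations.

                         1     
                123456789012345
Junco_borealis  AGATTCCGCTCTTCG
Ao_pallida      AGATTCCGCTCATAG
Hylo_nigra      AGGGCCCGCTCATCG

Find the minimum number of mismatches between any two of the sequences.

2

Pairwise Hamming distances:
  Junco_borealis vs Ao_pallida: 2
  Junco_borealis vs Hylo_nigra: 4
  Ao_pallida vs Hylo_nigra: 4
The smallest is 2, between Junco_borealis and Ao_pallida.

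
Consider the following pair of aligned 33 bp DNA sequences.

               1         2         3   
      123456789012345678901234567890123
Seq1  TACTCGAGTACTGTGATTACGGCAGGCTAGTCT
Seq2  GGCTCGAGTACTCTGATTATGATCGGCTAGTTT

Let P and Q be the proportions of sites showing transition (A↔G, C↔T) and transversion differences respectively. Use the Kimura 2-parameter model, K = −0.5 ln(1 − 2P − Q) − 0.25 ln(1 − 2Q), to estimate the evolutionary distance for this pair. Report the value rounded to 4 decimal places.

0.3006

Differing sites — 1:T/G (Tv); 2:A/G (Ti); 13:G/C (Tv); 20:C/T (Ti); 22:G/A (Ti); 23:C/T (Ti); 24:A/C (Tv); 32:C/T (Ti).
Of the 8 differences, 5 transitions and 3 transversions over 33 sites: P = 5/33 = 0.151515, Q = 3/33 = 0.090909.
d = −0.5·ln(0.606061) − 0.25·ln(0.818182) = −0.5·(-0.500775) − 0.25·(-0.200670) = 0.3006.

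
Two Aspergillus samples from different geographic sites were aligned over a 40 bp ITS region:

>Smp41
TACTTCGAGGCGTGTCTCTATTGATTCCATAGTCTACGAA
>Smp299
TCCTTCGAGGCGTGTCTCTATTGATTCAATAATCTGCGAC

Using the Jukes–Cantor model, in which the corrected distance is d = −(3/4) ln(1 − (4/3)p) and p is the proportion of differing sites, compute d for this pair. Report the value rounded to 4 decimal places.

0.1367

The sequences differ at positions 2 (A/C), 28 (C/A), 32 (G/A), 36 (A/G), 40 (A/C).
p = 5/40 = 0.125000.
d = −0.75 · ln(1 − (4/3)·0.125000) = −0.75 · ln(0.833333) = −0.75 · (-0.182322) = 0.1367.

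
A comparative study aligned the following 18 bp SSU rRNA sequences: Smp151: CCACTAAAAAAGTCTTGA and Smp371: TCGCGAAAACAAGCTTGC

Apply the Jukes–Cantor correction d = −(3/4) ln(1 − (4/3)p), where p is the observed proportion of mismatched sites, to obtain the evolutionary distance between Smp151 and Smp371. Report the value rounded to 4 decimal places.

The sequences differ at positions 1 (C/T), 3 (A/G), 5 (T/G), 10 (A/C), 12 (G/A), 13 (T/G), 18 (A/C).
p = 7/18 = 0.388889.
d = −0.75 · ln(1 − (4/3)·0.388889) = −0.75 · ln(0.481481) = −0.75 · (-0.730889) = 0.5482.

0.5482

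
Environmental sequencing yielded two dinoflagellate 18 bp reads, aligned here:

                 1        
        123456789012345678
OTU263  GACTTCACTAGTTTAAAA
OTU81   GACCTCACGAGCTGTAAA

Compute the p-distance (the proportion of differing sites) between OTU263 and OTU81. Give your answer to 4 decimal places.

Differing sites — 4:T/C; 9:T/G; 12:T/C; 14:T/G; 15:A/T.
There are 5 differences over 18 sites, so p = 5/18 = 0.2778.

0.2778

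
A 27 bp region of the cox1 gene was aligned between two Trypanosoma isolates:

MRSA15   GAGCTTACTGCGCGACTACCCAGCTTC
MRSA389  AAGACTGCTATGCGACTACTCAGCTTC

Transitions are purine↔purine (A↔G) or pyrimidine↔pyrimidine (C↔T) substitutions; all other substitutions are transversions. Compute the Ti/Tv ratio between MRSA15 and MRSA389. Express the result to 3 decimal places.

Differing sites — 1:G/A (Ti); 4:C/A (Tv); 5:T/C (Ti); 7:A/G (Ti); 10:G/A (Ti); 11:C/T (Ti); 20:C/T (Ti).
Of the 7 differences, 6 transitions and 1 transversion, so Ti/Tv = 6/1 = 6.000.

6.000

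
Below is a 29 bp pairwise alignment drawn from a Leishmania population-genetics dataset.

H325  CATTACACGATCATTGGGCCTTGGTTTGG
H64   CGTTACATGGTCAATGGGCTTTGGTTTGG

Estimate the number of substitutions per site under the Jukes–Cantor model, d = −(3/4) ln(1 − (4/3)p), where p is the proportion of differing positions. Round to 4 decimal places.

0.1959

Differing sites — 2:A/G; 8:C/T; 10:A/G; 14:T/A; 20:C/T.
p = 5/29 = 0.172414.
d = −0.75 · ln(1 − (4/3)·0.172414) = −0.75 · ln(0.770115) = −0.75 · (-0.261215) = 0.1959.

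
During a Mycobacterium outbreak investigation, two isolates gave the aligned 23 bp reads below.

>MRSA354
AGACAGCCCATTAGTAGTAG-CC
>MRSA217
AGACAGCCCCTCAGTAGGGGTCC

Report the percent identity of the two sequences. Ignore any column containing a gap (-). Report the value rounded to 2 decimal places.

Excluding the 1 gap column leaves 22 comparable sites.
Differing sites — 10:A/C; 12:T/C; 18:T/G; 19:A/G.
18 of the 22 comparable sites match, so the percent identity is 18/22 × 100 = 81.82%.

81.82%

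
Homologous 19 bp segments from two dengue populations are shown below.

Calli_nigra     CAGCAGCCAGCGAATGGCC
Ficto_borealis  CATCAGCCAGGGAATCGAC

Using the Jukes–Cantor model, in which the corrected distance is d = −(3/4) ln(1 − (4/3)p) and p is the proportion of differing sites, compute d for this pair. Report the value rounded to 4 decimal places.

The sequences differ at positions 3 (G/T), 11 (C/G), 16 (G/C), 18 (C/A).
p = 4/19 = 0.210526.
d = −0.75 · ln(1 − (4/3)·0.210526) = −0.75 · ln(0.719299) = −0.75 · (-0.329478) = 0.2471.

0.2471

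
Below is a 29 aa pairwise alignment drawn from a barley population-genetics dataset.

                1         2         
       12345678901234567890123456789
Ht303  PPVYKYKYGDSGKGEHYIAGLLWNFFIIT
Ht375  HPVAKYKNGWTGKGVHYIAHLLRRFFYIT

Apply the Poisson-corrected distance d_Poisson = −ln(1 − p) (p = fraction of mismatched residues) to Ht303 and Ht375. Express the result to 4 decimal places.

Differing sites — 1:P/H; 4:Y/A; 8:Y/N; 10:D/W; 11:S/T; 15:E/V; 20:G/H; 23:W/R; 24:N/R; 27:I/Y.
p = 10/29 = 0.344828.
d = −ln(1 − 0.344828) = −ln(0.655172) = 0.4229.

0.4229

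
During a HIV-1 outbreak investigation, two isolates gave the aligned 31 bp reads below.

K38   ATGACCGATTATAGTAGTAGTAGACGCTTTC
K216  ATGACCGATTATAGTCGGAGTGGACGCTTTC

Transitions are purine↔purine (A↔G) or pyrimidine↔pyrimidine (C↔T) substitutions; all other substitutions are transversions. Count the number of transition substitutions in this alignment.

1

The sequences differ at positions 16 (A/C, transversion), 18 (T/G, transversion), 22 (A/G, transition).
Of the 3 differences, 1 transition and 2 transversions, so the answer is 1.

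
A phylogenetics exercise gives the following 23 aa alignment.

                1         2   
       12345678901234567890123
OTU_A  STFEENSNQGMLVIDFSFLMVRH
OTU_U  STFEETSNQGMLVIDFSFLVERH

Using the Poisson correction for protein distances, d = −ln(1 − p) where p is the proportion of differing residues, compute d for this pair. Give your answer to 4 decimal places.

The sequences differ at positions 6 (N/T), 20 (M/V), 21 (V/E).
p = 3/23 = 0.130435.
d = −ln(1 − 0.130435) = −ln(0.869565) = 0.1398.

0.1398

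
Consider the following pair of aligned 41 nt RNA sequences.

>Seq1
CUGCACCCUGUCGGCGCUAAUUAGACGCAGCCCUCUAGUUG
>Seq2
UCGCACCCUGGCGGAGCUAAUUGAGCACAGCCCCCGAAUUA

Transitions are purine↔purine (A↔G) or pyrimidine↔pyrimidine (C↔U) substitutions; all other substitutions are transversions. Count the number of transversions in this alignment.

Differing sites — 1:C/U (Ti); 2:U/C (Ti); 11:U/G (Tv); 15:C/A (Tv); 23:A/G (Ti); 24:G/A (Ti); 25:A/G (Ti); 27:G/A (Ti); 34:U/C (Ti); 36:U/G (Tv); 38:G/A (Ti); 41:G/A (Ti).
Of the 12 differences, 9 transitions and 3 transversions, so the answer is 3.

3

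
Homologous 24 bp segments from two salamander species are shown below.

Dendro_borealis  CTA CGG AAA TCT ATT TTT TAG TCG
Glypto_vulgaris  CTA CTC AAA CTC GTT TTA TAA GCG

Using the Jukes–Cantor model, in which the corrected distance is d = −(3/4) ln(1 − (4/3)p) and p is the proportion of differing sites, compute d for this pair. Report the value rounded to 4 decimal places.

Differing sites — 5:G/T; 6:G/C; 10:T/C; 11:C/T; 12:T/C; 13:A/G; 18:T/A; 21:G/A; 22:T/G.
p = 9/24 = 0.375000.
d = −0.75 · ln(1 − (4/3)·0.375000) = −0.75 · ln(0.500000) = −0.75 · (-0.693147) = 0.5199.

0.5199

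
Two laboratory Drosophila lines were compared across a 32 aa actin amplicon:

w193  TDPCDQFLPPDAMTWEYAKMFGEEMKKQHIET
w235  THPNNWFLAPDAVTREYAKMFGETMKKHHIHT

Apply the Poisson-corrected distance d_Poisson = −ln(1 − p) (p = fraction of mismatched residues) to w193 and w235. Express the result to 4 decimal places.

0.3747

The sequences differ at positions 2 (D/H), 4 (C/N), 5 (D/N), 6 (Q/W), 9 (P/A), 13 (M/V), 15 (W/R), 24 (E/T), 28 (Q/H), 31 (E/H).
p = 10/32 = 0.312500.
d = −ln(1 − 0.312500) = −ln(0.687500) = 0.3747.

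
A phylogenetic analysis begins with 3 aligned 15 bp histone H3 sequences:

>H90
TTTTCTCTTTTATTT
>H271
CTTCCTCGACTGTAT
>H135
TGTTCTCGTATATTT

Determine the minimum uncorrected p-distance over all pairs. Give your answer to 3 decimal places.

Pairwise Hamming distances:
  H90 vs H271: 7
  H90 vs H135: 3
  H271 vs H135: 7
The smallest is 3 mismatches, between H90 and H135; p = 3/15 = 0.200.

0.200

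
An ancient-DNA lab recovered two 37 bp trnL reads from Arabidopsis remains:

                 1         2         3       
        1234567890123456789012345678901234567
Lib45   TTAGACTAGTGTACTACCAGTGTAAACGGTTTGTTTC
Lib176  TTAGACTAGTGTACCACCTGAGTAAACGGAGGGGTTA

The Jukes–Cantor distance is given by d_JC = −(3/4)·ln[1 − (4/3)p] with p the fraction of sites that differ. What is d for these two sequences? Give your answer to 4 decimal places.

0.2551

Differing sites — 15:T/C; 19:A/T; 21:T/A; 30:T/A; 31:T/G; 32:T/G; 34:T/G; 37:C/A.
p = 8/37 = 0.216216.
d = −0.75 · ln(1 − (4/3)·0.216216) = −0.75 · ln(0.711712) = −0.75 · (-0.340082) = 0.2551.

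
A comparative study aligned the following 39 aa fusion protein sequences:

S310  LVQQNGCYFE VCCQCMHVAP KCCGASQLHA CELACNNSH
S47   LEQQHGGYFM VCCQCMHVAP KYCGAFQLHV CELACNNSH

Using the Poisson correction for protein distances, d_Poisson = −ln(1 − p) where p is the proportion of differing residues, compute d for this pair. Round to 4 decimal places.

Mismatches occur at site 2 (V↔E), site 5 (N↔H), site 7 (C↔G), site 10 (E↔M), site 22 (C↔Y), site 26 (S↔F), site 30 (A↔V).
p = 7/39 = 0.179487.
d = −ln(1 − 0.179487) = −ln(0.820513) = 0.1978.

0.1978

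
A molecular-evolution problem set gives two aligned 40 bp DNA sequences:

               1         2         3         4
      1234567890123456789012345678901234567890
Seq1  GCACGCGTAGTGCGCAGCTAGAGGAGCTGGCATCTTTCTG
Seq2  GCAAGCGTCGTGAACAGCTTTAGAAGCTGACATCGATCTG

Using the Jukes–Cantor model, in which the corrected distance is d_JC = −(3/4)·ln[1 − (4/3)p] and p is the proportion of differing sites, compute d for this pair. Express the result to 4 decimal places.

Mismatches occur at site 4 (C/A), site 9 (A/C), site 13 (C/A), site 14 (G/A), site 20 (A/T), site 21 (G/T), site 24 (G/A), site 30 (G/A), site 35 (T/G), site 36 (T/A).
p = 10/40 = 0.250000.
d = −0.75 · ln(1 − (4/3)·0.250000) = −0.75 · ln(0.666667) = −0.75 · (-0.405465) = 0.3041.

0.3041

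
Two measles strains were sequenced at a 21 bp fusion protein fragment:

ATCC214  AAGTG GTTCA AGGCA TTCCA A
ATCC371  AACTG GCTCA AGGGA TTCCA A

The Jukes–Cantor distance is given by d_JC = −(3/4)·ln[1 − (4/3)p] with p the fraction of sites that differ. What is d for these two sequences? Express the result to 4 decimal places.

Differing sites — 3:G/C; 7:T/C; 14:C/G.
p = 3/21 = 0.142857.
d = −0.75 · ln(1 − (4/3)·0.142857) = −0.75 · ln(0.809524) = −0.75 · (-0.211309) = 0.1585.

0.1585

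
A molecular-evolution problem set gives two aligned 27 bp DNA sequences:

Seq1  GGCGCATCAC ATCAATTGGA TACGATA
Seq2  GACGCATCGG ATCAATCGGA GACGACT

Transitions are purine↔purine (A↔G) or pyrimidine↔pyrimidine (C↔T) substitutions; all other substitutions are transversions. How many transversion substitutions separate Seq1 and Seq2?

Mismatches occur at site 2 (G↔A, transition), site 9 (A↔G, transition), site 10 (C↔G, transversion), site 17 (T↔C, transition), site 21 (T↔G, transversion), site 26 (T↔C, transition), site 27 (A↔T, transversion).
Of the 7 differences, 4 transitions and 3 transversions, so the answer is 3.

3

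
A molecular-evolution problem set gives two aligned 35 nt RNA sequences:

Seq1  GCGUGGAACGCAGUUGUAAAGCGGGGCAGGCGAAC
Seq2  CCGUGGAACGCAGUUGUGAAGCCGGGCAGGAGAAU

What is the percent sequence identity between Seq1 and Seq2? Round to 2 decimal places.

Differing sites — 1:G/C; 18:A/G; 23:G/C; 31:C/A; 35:C/U.
30 of the 35 sites match, so the percent identity is 30/35 × 100 = 85.71%.

85.71%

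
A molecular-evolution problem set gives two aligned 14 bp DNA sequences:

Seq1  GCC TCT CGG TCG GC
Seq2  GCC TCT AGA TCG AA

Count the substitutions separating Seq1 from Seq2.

Mismatches occur at site 7 (C→A), site 9 (G→A), site 13 (G→A), site 14 (C→A).
That gives 4 mismatches out of 14 aligned sites, so the Hamming distance is 4.

4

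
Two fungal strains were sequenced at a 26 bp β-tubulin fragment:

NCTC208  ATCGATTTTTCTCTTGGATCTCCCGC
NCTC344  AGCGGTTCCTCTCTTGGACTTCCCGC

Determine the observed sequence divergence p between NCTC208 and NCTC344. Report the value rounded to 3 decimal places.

The sequences differ at positions 2 (T/G), 5 (A/G), 8 (T/C), 9 (T/C), 19 (T/C), 20 (C/T).
There are 6 differences over 26 sites, so p = 6/26 = 0.231.

0.231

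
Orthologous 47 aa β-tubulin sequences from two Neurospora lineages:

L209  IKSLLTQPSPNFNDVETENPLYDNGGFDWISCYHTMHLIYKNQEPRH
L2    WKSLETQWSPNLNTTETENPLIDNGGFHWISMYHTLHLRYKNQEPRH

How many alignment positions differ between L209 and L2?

11

Differing sites — 1:I/W; 5:L/E; 8:P/W; 12:F/L; 14:D/T; 15:V/T; 22:Y/I; 28:D/H; 32:C/M; 36:M/L; 39:I/R.
That gives 11 mismatches out of 47 aligned sites, so the Hamming distance is 11.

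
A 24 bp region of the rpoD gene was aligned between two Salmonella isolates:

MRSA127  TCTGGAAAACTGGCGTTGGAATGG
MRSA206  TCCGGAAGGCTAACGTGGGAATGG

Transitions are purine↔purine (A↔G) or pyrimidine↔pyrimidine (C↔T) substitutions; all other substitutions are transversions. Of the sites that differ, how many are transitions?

The sequences differ at positions 3 (T/C, transition), 8 (A/G, transition), 9 (A/G, transition), 12 (G/A, transition), 13 (G/A, transition), 17 (T/G, transversion).
Of the 6 differences, 5 transitions and 1 transversion, so the answer is 5.

5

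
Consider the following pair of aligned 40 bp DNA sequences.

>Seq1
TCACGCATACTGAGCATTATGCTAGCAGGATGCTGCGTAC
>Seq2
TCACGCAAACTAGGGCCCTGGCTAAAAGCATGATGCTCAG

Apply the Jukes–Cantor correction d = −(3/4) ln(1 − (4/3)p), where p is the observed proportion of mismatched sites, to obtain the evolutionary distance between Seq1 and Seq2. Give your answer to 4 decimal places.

The sequences differ at positions 8 (T/A), 12 (G/A), 13 (A/G), 15 (C/G), 16 (A/C), 17 (T/C), 18 (T/C), 19 (A/T), 20 (T/G), 25 (G/A), 26 (C/A), 29 (G/C), 33 (C/A), 37 (G/T), 38 (T/C), 40 (C/G).
p = 16/40 = 0.400000.
d = −0.75 · ln(1 − (4/3)·0.400000) = −0.75 · ln(0.466667) = −0.75 · (-0.762139) = 0.5716.

0.5716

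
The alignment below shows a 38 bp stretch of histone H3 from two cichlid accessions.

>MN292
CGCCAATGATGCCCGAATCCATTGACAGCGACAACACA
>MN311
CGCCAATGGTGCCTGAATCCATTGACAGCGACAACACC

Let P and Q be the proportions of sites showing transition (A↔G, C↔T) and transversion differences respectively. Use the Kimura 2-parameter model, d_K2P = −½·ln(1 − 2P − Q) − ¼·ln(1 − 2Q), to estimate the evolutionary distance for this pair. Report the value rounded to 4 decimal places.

0.0841

Mismatches occur at site 9 (A→G, transition), site 14 (C→T, transition), site 38 (A→C, transversion).
Of the 3 differences, 2 transitions and 1 transversion over 38 sites: P = 2/38 = 0.052632, Q = 1/38 = 0.026316.
d = −0.5·ln(0.868420) − 0.25·ln(0.947368) = −0.5·(-0.141080) − 0.25·(-0.054068) = 0.0841.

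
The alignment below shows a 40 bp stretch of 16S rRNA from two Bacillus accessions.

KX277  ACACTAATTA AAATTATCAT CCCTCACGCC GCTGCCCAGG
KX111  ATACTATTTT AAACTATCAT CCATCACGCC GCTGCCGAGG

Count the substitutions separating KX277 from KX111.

Differing sites — 2:C/T; 7:A/T; 10:A/T; 14:T/C; 23:C/A; 37:C/G.
That gives 6 mismatches out of 40 aligned sites, so the Hamming distance is 6.

6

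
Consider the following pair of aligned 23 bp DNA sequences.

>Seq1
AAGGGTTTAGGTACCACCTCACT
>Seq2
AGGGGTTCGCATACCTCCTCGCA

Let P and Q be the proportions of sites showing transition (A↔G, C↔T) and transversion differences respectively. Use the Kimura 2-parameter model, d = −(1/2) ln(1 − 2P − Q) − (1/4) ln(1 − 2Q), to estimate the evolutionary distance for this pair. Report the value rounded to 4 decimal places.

Differing sites — 2:A/G (Ti); 8:T/C (Ti); 9:A/G (Ti); 10:G/C (Tv); 11:G/A (Ti); 16:A/T (Tv); 21:A/G (Ti); 23:T/A (Tv).
Of the 8 differences, 5 transitions and 3 transversions over 23 sites: P = 5/23 = 0.217391, Q = 3/23 = 0.130435.
d = −0.5·ln(0.434783) − 0.25·ln(0.739130) = −0.5·(-0.832908) − 0.25·(-0.302281) = 0.4920.

0.4920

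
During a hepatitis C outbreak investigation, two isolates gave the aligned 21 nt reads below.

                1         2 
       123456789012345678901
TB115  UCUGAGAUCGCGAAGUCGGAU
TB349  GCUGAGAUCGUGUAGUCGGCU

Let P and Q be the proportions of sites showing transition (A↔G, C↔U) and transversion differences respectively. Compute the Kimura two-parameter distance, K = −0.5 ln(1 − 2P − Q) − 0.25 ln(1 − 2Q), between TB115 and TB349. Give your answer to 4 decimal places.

0.2201

Differing sites — 1:U/G (Tv); 11:C/U (Ti); 13:A/U (Tv); 20:A/C (Tv).
Of the 4 differences, 1 transition and 3 transversions over 21 sites: P = 1/21 = 0.047619, Q = 3/21 = 0.142857.
d = −0.5·ln(0.761905) − 0.25·ln(0.714286) = −0.5·(-0.271933) − 0.25·(-0.336472) = 0.2201.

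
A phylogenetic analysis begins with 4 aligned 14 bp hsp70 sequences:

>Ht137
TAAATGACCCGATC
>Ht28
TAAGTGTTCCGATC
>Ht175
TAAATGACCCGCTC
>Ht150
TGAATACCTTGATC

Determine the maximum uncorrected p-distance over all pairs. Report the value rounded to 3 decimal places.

Pairwise Hamming distances:
  Ht137 vs Ht28: 3
  Ht137 vs Ht175: 1
  Ht137 vs Ht150: 5
  Ht28 vs Ht175: 4
  Ht28 vs Ht150: 7
  Ht175 vs Ht150: 6
The largest is 7 mismatches, between Ht28 and Ht150; p = 7/14 = 0.500.

0.500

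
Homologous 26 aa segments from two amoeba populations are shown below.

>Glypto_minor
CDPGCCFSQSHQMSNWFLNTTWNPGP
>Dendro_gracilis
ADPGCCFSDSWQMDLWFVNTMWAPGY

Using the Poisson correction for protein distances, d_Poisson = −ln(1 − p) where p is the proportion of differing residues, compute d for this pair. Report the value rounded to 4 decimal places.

0.4249

The sequences differ at positions 1 (C/A), 9 (Q/D), 11 (H/W), 14 (S/D), 15 (N/L), 18 (L/V), 21 (T/M), 23 (N/A), 26 (P/Y).
p = 9/26 = 0.346154.
d = −ln(1 − 0.346154) = −ln(0.653846) = 0.4249.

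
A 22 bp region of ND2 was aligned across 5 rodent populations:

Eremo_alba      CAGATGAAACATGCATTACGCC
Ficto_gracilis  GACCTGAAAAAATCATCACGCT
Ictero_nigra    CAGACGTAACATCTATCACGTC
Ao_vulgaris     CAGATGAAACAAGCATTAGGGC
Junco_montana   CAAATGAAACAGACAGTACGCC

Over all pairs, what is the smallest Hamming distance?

3

Pairwise Hamming distances:
  Eremo_alba vs Ficto_gracilis: 8
  Eremo_alba vs Ictero_nigra: 6
  Eremo_alba vs Ao_vulgaris: 3
  Eremo_alba vs Junco_montana: 4
  Ficto_gracilis vs Ictero_nigra: 11
  Ficto_gracilis vs Ao_vulgaris: 9
  Ficto_gracilis vs Junco_montana: 9
  Ictero_nigra vs Ao_vulgaris: 8
  Ictero_nigra vs Junco_montana: 9
  Ao_vulgaris vs Junco_montana: 6
The smallest is 3, between Eremo_alba and Ao_vulgaris.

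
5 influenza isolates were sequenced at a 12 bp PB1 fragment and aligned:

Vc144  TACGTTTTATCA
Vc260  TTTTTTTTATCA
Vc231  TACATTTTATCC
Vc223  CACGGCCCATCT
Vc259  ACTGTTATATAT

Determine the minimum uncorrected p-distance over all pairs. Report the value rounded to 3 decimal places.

0.167

Pairwise Hamming distances:
  Vc144 vs Vc260: 3
  Vc144 vs Vc231: 2
  Vc144 vs Vc223: 6
  Vc144 vs Vc259: 6
  Vc260 vs Vc231: 4
  Vc260 vs Vc223: 9
  Vc260 vs Vc259: 6
  Vc231 vs Vc223: 7
  Vc231 vs Vc259: 7
  Vc223 vs Vc259: 8
The smallest is 2 mismatches, between Vc144 and Vc231; p = 2/12 = 0.167.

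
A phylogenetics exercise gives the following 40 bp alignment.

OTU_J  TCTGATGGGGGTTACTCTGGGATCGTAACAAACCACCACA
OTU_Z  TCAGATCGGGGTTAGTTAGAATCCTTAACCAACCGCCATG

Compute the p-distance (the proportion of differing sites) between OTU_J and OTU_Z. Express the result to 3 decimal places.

Mismatches occur at site 3 (T/A), site 7 (G/C), site 15 (C/G), site 17 (C/T), site 18 (T/A), site 20 (G/A), site 21 (G/A), site 22 (A/T), site 23 (T/C), site 25 (G/T), site 30 (A/C), site 35 (A/G), site 39 (C/T), site 40 (A/G).
There are 14 differences over 40 sites, so p = 14/40 = 0.350.

0.350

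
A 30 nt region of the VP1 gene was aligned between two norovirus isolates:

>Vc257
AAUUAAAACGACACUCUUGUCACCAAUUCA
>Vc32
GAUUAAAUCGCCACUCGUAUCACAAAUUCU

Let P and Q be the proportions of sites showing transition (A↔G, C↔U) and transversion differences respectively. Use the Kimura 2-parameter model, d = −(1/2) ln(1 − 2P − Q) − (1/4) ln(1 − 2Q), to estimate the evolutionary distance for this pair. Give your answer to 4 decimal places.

Differing sites — 1:A/G (Ti); 8:A/U (Tv); 11:A/C (Tv); 17:U/G (Tv); 19:G/A (Ti); 24:C/A (Tv); 30:A/U (Tv).
Of the 7 differences, 2 transitions and 5 transversions over 30 sites: P = 2/30 = 0.066667, Q = 5/30 = 0.166667.
d = −0.5·ln(0.699999) − 0.25·ln(0.666666) = −0.5·(-0.356676) − 0.25·(-0.405466) = 0.2797.

0.2797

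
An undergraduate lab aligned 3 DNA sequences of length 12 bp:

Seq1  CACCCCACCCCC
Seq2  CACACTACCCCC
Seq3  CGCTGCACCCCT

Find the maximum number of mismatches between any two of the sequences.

Pairwise Hamming distances:
  Seq1 vs Seq2: 2
  Seq1 vs Seq3: 4
  Seq2 vs Seq3: 5
The largest is 5, between Seq2 and Seq3.

5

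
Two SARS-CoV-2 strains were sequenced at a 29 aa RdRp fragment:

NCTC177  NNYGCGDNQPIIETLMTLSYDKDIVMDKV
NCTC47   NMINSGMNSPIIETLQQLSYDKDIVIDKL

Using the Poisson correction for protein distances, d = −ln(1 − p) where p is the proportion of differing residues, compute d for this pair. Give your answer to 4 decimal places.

The sequences differ at positions 2 (N/M), 3 (Y/I), 4 (G/N), 5 (C/S), 7 (D/M), 9 (Q/S), 16 (M/Q), 17 (T/Q), 26 (M/I), 29 (V/L).
p = 10/29 = 0.344828.
d = −ln(1 − 0.344828) = −ln(0.655172) = 0.4229.

0.4229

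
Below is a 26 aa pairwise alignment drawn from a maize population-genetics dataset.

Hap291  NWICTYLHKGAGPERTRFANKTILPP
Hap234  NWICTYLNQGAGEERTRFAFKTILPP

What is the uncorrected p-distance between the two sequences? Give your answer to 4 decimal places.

0.1538

The sequences differ at positions 8 (H/N), 9 (K/Q), 13 (P/E), 20 (N/F).
There are 4 differences over 26 sites, so p = 4/26 = 0.1538.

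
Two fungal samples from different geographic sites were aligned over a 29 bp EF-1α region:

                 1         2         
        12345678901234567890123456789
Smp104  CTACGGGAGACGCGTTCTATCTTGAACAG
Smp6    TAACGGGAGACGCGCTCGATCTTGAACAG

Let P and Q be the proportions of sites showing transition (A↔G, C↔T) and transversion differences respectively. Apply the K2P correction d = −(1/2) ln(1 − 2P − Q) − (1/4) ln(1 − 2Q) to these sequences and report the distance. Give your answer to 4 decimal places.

0.1530

Mismatches occur at site 1 (C/T, transition), site 2 (T/A, transversion), site 15 (T/C, transition), site 18 (T/G, transversion).
Of the 4 differences, 2 transitions and 2 transversions over 29 sites: P = 2/29 = 0.068966, Q = 2/29 = 0.068966.
d = −0.5·ln(0.793102) − 0.25·ln(0.862068) = −0.5·(-0.231803) − 0.25·(-0.148421) = 0.1530.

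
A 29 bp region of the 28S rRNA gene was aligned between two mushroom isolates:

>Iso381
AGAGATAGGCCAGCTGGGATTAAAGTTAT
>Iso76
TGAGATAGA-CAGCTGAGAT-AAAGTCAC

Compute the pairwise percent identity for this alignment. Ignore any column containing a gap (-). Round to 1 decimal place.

81.5%

Excluding the 2 gap columns leaves 27 comparable sites.
Mismatches occur at site 1 (A/T), site 9 (G/A), site 17 (G/A), site 27 (T/C), site 29 (T/C).
22 of the 27 comparable sites match, so the percent identity is 22/27 × 100 = 81.5%.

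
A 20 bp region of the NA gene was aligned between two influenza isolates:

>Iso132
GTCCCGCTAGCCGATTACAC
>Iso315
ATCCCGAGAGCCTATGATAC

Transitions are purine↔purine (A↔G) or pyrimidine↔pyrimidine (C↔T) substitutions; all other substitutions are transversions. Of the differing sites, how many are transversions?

Mismatches occur at site 1 (G→A, transition), site 7 (C→A, transversion), site 8 (T→G, transversion), site 13 (G→T, transversion), site 16 (T→G, transversion), site 18 (C→T, transition).
Of the 6 differences, 2 transitions and 4 transversions, so the answer is 4.

4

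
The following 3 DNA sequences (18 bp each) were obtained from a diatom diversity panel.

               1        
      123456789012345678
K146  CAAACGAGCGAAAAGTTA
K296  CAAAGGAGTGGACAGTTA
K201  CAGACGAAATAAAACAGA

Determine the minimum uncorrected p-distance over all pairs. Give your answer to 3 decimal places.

0.222

Pairwise Hamming distances:
  K146 vs K296: 4
  K146 vs K201: 7
  K296 vs K201: 10
The smallest is 4 mismatches, between K146 and K296; p = 4/18 = 0.222.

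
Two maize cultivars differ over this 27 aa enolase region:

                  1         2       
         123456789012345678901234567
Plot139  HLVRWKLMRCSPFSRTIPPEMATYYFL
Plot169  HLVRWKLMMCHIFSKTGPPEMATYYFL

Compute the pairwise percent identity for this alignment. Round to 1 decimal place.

Mismatches occur at site 9 (R↔M), site 11 (S↔H), site 12 (P↔I), site 15 (R↔K), site 17 (I↔G).
22 of the 27 sites match, so the percent identity is 22/27 × 100 = 81.5%.

81.5%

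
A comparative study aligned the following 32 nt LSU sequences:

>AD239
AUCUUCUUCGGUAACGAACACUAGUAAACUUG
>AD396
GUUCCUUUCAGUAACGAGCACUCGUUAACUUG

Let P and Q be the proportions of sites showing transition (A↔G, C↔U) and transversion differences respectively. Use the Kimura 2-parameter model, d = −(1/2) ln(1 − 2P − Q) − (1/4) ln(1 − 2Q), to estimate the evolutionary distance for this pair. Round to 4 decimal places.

0.3800

The sequences differ at positions 1 (A/G, transition), 3 (C/U, transition), 4 (U/C, transition), 5 (U/C, transition), 6 (C/U, transition), 10 (G/A, transition), 18 (A/G, transition), 23 (A/C, transversion), 26 (A/U, transversion).
Of the 9 differences, 7 transitions and 2 transversions over 32 sites: P = 7/32 = 0.218750, Q = 2/32 = 0.062500.
d = −0.5·ln(0.500000) − 0.25·ln(0.875000) = −0.5·(-0.693147) − 0.25·(-0.133531) = 0.3800.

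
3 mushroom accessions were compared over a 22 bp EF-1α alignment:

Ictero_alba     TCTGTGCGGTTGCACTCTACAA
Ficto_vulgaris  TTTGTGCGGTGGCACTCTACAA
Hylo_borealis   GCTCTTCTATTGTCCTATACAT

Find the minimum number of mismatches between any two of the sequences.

2

Pairwise Hamming distances:
  Ictero_alba vs Ficto_vulgaris: 2
  Ictero_alba vs Hylo_borealis: 9
  Ficto_vulgaris vs Hylo_borealis: 11
The smallest is 2, between Ictero_alba and Ficto_vulgaris.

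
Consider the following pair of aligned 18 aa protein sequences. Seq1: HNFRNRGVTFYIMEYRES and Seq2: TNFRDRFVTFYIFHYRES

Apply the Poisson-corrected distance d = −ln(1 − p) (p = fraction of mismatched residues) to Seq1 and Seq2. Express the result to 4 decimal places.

Differing sites — 1:H/T; 5:N/D; 7:G/F; 13:M/F; 14:E/H.
p = 5/18 = 0.277778.
d = −ln(1 − 0.277778) = −ln(0.722222) = 0.3254.

0.3254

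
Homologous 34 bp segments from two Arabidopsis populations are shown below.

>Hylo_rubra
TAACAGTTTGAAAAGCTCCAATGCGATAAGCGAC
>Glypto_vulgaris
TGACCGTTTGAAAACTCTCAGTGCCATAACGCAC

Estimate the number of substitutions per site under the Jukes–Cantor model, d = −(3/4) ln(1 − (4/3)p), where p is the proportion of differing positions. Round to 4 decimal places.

0.4234

Differing sites — 2:A/G; 5:A/C; 15:G/C; 16:C/T; 17:T/C; 18:C/T; 21:A/G; 25:G/C; 30:G/C; 31:C/G; 32:G/C.
p = 11/34 = 0.323529.
d = −0.75 · ln(1 − (4/3)·0.323529) = −0.75 · ln(0.568628) = −0.75 · (-0.564529) = 0.4234.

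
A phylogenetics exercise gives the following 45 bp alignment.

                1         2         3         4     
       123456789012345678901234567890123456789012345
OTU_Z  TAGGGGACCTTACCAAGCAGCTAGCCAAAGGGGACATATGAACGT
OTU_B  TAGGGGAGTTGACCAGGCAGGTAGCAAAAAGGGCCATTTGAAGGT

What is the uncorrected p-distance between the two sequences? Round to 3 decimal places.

Mismatches occur at site 8 (C↔G), site 9 (C↔T), site 11 (T↔G), site 16 (A↔G), site 21 (C↔G), site 26 (C↔A), site 30 (G↔A), site 34 (A↔C), site 38 (A↔T), site 43 (C↔G).
There are 10 differences over 45 sites, so p = 10/45 = 0.222.

0.222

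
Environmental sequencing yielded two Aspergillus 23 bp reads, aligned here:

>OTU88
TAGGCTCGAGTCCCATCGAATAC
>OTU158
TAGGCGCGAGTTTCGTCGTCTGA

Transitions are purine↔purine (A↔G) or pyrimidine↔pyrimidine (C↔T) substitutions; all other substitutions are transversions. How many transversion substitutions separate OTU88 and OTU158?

The sequences differ at positions 6 (T/G, transversion), 12 (C/T, transition), 13 (C/T, transition), 15 (A/G, transition), 19 (A/T, transversion), 20 (A/C, transversion), 22 (A/G, transition), 23 (C/A, transversion).
Of the 8 differences, 4 transitions and 4 transversions, so the answer is 4.

4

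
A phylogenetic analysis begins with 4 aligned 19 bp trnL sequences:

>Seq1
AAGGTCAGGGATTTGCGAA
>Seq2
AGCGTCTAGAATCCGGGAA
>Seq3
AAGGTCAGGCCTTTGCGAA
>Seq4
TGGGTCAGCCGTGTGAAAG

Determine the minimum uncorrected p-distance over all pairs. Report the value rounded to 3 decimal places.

Pairwise Hamming distances:
  Seq1 vs Seq2: 8
  Seq1 vs Seq3: 2
  Seq1 vs Seq4: 9
  Seq2 vs Seq3: 9
  Seq2 vs Seq4: 12
  Seq3 vs Seq4: 8
The smallest is 2 mismatches, between Seq1 and Seq3; p = 2/19 = 0.105.

0.105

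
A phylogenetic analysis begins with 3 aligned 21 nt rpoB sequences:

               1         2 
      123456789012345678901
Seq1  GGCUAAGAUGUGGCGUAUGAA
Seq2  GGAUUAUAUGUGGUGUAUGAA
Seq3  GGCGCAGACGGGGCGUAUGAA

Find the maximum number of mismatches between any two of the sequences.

7

Pairwise Hamming distances:
  Seq1 vs Seq2: 4
  Seq1 vs Seq3: 4
  Seq2 vs Seq3: 7
The largest is 7, between Seq2 and Seq3.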